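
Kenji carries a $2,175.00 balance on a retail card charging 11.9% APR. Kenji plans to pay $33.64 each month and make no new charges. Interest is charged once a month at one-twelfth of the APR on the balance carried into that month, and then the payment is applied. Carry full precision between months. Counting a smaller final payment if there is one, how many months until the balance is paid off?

Monthly rate r = 11.9%/12 = 0.991667% = 0.00991667.
Recurrence: B ← B·(1+r) − $33.64.
Month 1: interest $21.57; balance after payment $2,162.93.
Month 2: interest $21.45; balance after payment $2,150.74.
Closed form: n = −ln(1 − rB₀/P)/ln(1+r) = −ln(0.35884)/ln(1.00992) ≈ 103.862, so the balance reaches zero during payment 104.

104 months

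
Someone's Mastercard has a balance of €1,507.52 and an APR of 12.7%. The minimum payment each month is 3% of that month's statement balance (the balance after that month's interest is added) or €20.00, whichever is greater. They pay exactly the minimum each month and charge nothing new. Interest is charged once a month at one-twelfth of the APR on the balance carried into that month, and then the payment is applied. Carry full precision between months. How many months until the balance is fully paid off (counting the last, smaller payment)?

Monthly rate r = 12.7%/12 = 1.05833% = 0.0105833.
While 3% of the post-interest balance exceeds €20.00, each month B ← (B·(1+r))·(1 − 0.03), i.e. B shrinks by the factor (1+r)·0.97 = 0.98027.
This holds for months 1–42. Entering month 43 the balance is €652.69; 3% of the post-interest balance is now below €20.00, so the flat €20.00 minimum applies from here.
From month 43 a fixed €20.00 at rate r clears €652.69 in 41 more payments. Total: 42 + 41 = 83 months.

83 months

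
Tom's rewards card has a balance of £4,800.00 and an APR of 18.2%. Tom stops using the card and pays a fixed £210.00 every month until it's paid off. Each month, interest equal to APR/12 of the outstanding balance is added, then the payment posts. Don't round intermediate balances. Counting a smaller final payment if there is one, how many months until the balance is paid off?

29 months

Monthly rate r = 18.2%/12 = 1.51667% = 0.0151667.
Recurrence: B ← B·(1+r) − £210.00.
Month 1: interest £72.80; balance after payment £4,662.80.
Month 2: interest £70.72; balance after payment £4,523.52.
Closed form: n = −ln(1 − rB₀/P)/ln(1+r) = −ln(0.65333)/ln(1.01517) ≈ 28.278, so the balance reaches zero during payment 29.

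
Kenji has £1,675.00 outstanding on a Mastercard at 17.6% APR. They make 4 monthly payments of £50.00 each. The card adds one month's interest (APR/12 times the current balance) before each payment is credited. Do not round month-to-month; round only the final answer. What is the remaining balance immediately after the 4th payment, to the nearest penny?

Monthly rate r = 17.6%/12 = 1.46667% = 0.0146667.
Each month: B ← B·(1+r) − £50.00.
Month 1: interest £24.57; balance after payment £1,649.57.
Month 2: interest £24.19; balance after payment £1,623.76.
Month 3: interest £23.82; balance after payment £1,597.58.
Month 4: interest £23.43; balance after payment £1,571.01.

£1,571.01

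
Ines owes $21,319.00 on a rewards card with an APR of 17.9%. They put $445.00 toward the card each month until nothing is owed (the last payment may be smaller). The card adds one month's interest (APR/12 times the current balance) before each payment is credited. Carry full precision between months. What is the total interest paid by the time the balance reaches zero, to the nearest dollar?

$16,368

Monthly rate r = 17.9%/12 = 1.49167% = 0.0149167.
Payoff takes n = ⌈−ln(1 − rB₀/P)/ln(1+r)⌉ = ⌈84.689⌉ = 85 payments; the last is $307.47.
Total paid = 84·$445.00 + $307.47 = $37,687.47.
Total interest = total paid − principal = $37,687.47 − $21,319.00 = $16,368.47.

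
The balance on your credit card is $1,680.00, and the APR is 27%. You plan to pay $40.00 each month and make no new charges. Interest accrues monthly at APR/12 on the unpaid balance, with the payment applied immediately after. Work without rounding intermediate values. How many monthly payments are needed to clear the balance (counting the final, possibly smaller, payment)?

Monthly rate r = 27%/12 = 2.25% = 0.0225.
Recurrence: B ← B·(1+r) − $40.00.
Month 1: interest $37.80; balance after payment $1,677.80.
Month 2: interest $37.75; balance after payment $1,675.55.
Closed form: n = −ln(1 − rB₀/P)/ln(1+r) = −ln(0.055)/ln(1.0225) ≈ 130.352, so the balance reaches zero during payment 131.

131 months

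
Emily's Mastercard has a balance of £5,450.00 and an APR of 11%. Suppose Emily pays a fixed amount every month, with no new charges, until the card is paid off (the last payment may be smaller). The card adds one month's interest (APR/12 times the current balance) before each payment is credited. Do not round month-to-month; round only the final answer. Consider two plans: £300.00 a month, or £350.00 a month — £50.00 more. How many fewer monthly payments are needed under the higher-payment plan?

Monthly rate r = 11%/12 = 0.916667% = 0.00916667.
At £300.00/mo: n = ⌈−ln(1 − rB₀/P)/ln(1+r)⌉ = 20 payments (last £288.76); total interest = total paid − £5,450.00 = £538.76.
At £350.00/mo: 17 payments (last £307.53); total interest £457.53.
Payments saved = 20 − 17 = 3.

3 fewer payments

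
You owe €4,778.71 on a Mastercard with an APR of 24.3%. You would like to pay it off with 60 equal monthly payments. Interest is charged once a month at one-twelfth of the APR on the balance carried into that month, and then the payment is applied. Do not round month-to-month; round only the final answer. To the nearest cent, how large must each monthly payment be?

€138.31

Monthly rate r = 24.3%/12 = 2.025% = 0.02025.
Level-payment amortization: P = B₀·r / (1 − (1+r)^(−n)) = 4778.71·0.02025 / (1 − 1.02025^(−60)).
Denominator 1 − (1+r)^(−60) = 0.699666489.
P = 96.7689 / 0.699666489 ≈ 138.31.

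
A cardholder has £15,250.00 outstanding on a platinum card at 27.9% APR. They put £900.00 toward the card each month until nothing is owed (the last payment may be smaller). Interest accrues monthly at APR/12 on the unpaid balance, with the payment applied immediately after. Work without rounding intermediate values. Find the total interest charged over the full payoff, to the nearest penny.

£4,362.27

Monthly rate r = 27.9%/12 = 2.325% = 0.02325.
Payoff takes n = ⌈−ln(1 − rB₀/P)/ln(1+r)⌉ = ⌈21.790⌉ = 22 payments; the last is £712.27.
Total paid = 21·£900.00 + £712.27 = £19,612.27.
Total interest = total paid − principal = £19,612.27 − £15,250.00 = £4,362.27.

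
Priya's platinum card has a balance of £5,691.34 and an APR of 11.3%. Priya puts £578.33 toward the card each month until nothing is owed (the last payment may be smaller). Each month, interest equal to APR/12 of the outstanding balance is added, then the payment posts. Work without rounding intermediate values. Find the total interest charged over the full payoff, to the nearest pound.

£310

Monthly rate r = 11.3%/12 = 0.941667% = 0.00941667.
Payoff takes n = ⌈−ln(1 − rB₀/P)/ln(1+r)⌉ = ⌈10.376⌉ = 11 payments; the last is £217.97.
Total paid = 10·£578.33 + £217.97 = £6,001.27.
Total interest = total paid − principal = £6,001.27 − £5,691.34 = £309.93.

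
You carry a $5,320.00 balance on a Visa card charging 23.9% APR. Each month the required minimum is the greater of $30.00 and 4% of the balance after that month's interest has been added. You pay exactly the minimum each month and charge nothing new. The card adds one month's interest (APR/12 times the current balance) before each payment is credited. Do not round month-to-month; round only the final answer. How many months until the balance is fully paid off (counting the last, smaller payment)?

Monthly rate r = 23.9%/12 = 1.99167% = 0.0199167.
While 4% of the post-interest balance exceeds $30.00, each month B ← (B·(1+r))·(1 − 0.04), i.e. B shrinks by the factor (1+r)·0.96 = 0.97912.
This holds for months 1–94. Entering month 95 the balance is $731.96; 4% of the post-interest balance is now below $30.00, so the flat $30.00 minimum applies from here.
From month 95 a fixed $30.00 at rate r clears $731.96 in 34 more payments. Total: 94 + 34 = 128 months.

128 months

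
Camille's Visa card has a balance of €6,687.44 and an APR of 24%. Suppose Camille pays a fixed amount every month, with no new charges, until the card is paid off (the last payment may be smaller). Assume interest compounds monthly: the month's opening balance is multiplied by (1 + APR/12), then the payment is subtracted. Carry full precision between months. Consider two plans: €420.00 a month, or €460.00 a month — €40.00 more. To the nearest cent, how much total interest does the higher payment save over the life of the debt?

Monthly rate r = 24%/12 = 2% = 0.02.
At €420.00/mo: n = ⌈−ln(1 − rB₀/P)/ln(1+r)⌉ = 20 payments (last €152.29); total interest = total paid − €6,687.44 = €1,444.85.
At €460.00/mo: 18 payments (last €161.65); total interest €1,294.21.
Interest saved = €1,444.85 − €1,294.21 = €150.64.

€150.64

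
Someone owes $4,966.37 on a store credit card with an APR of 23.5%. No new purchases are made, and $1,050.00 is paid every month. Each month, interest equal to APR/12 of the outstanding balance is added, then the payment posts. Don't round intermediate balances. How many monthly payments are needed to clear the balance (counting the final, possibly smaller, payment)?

Monthly rate r = 23.5%/12 = 1.95833% = 0.0195833.
Recurrence: B ← B·(1+r) − $1,050.00.
Month 1: interest $97.26; balance after payment $4,013.63.
Month 2: interest $78.60; balance after payment $3,042.23.
Month 3: interest $59.58; balance after payment $2,051.81.
Month 4: interest $40.18; balance after payment $1,041.99.
Month 5: interest $20.41; balance after payment $12.39.
Month 6: interest $0.24; balance after payment $0.00.

6 months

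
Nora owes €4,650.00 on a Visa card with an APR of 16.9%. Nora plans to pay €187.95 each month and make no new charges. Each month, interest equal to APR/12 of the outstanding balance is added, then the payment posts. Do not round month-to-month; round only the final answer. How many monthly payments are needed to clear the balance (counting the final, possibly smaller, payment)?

31 payments

Monthly rate r = 16.9%/12 = 1.40833% = 0.0140833.
Recurrence: B ← B·(1+r) − €187.95.
Month 1: interest €65.49; balance after payment €4,527.54.
Month 2: interest €63.76; balance after payment €4,403.35.
Closed form: n = −ln(1 − rB₀/P)/ln(1+r) = −ln(0.65157)/ln(1.01408) ≈ 30.631, so the balance reaches zero during payment 31.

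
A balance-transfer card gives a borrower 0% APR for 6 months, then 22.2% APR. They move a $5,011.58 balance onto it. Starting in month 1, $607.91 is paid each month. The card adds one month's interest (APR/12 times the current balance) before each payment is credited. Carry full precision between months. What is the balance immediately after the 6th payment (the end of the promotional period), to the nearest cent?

Promo months 1–6 at r₀ = 0%/12 = 0; months 7+ at r₁ = 22.2%/12 = 0.0185.
After month 6 (no interest yet): B = $5,011.58 − 6·$607.91 = $1,364.12.

$1,364.12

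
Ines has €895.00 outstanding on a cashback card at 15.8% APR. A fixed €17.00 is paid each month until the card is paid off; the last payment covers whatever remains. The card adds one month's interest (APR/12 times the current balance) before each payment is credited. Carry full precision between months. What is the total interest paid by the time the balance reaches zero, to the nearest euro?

€641

Monthly rate r = 15.8%/12 = 1.31667% = 0.0131667.
Payoff takes n = ⌈−ln(1 − rB₀/P)/ln(1+r)⌉ = ⌈90.325⌉ = 91 payments; the last is €5.55.
Total paid = 90·€17.00 + €5.55 = €1,535.55.
Total interest = total paid − principal = €1,535.55 − €895.00 = €640.55.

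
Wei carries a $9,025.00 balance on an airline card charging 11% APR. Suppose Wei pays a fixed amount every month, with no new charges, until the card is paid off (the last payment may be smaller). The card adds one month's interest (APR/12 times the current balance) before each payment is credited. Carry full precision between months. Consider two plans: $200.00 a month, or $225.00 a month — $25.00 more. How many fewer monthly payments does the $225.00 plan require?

Monthly rate r = 11%/12 = 0.916667% = 0.00916667.
At $200.00/mo: n = ⌈−ln(1 − rB₀/P)/ln(1+r)⌉ = 59 payments (last $100.76); total interest = total paid − $9,025.00 = $2,675.76.
At $225.00/mo: 51 payments (last $52.52); total interest $2,277.52.
Payments saved = 59 − 51 = 8.

8 fewer payments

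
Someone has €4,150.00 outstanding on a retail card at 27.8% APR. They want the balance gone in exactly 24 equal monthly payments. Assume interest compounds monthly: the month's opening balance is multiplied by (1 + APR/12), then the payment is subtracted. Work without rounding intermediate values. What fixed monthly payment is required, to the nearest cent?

Monthly rate r = 27.8%/12 = 2.31667% = 0.0231667.
Level-payment amortization: P = B₀·r / (1 − (1+r)^(−n)) = 4150.00·0.0231667 / (1 − 1.02317^(−24)).
Denominator 1 − (1+r)^(−24) = 0.422852514.
P = 96.1417 / 0.422852514 ≈ 227.36.

€227.36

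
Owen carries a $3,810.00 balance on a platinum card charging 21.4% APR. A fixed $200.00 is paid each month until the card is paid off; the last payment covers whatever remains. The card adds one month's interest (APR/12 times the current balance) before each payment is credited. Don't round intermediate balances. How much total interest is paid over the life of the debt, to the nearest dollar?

Monthly rate r = 21.4%/12 = 1.78333% = 0.0178333.
Payoff takes n = ⌈−ln(1 − rB₀/P)/ln(1+r)⌉ = ⌈23.484⌉ = 24 payments; the last is $97.14.
Total paid = 23·$200.00 + $97.14 = $4,697.14.
Total interest = total paid − principal = $4,697.14 − $3,810.00 = $887.14.

$887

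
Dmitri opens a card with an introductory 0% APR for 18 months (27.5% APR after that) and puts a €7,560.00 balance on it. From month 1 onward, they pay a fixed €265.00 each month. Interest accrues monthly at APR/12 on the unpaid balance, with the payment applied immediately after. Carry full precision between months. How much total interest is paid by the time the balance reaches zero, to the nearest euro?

Promo months 1–18 at r₀ = 0%/12 = 0; months 19+ at r₁ = 27.5%/12 = 0.0229167.
After month 18 (no interest yet): B = €7,560.00 − 18·€265.00 = €2,790.00.
Then at r₁ with €265.00/mo: n₂ = −ln(1 − r₁·B/P)/ln(1+r₁) ≈ 12.19 → 13 more payments.
Total paid = 30·€265.00 + €49.78 = €7,999.78; interest = €7,999.78 − €7,560.00 = €439.78.

€440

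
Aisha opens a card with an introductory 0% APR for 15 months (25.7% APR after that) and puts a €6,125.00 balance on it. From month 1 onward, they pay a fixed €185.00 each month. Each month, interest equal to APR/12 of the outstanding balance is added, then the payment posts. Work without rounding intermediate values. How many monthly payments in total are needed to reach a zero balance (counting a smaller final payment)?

Promo months 1–15 at r₀ = 0%/12 = 0; months 16+ at r₁ = 25.7%/12 = 0.0214167.
After month 15 (no interest yet): B = €6,125.00 − 15·€185.00 = €3,350.00.
Then at r₁ with €185.00/mo: n₂ = −ln(1 − r₁·B/P)/ln(1+r₁) ≈ 23.16 → 24 more payments.

39 payments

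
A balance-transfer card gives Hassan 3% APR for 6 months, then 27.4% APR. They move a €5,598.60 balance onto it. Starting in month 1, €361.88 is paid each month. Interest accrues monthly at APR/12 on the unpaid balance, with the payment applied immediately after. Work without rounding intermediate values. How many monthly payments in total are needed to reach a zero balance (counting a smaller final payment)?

18 payments

Promo months 1–6 at r₀ = 3%/12 = 0.0025; months 7+ at r₁ = 27.4%/12 = 0.0228333.
After month 6: iterate B ← B·(1+r₀) − €361.88 for 6 months → €3,498.21.
Then at r₁ with €361.88/mo: n₂ = −ln(1 − r₁·B/P)/ln(1+r₁) ≈ 11.05 → 12 more payments.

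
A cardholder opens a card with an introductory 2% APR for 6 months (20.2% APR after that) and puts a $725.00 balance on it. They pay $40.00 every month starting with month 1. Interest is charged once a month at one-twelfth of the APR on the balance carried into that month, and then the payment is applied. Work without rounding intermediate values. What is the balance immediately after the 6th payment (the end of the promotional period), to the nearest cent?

$491.28

Promo months 1–6 at r₀ = 2%/12 = 0.00166667; months 7+ at r₁ = 20.2%/12 = 0.0168333.
After month 6: iterate B ← B·(1+r₀) − $40.00 for 6 months → $491.28.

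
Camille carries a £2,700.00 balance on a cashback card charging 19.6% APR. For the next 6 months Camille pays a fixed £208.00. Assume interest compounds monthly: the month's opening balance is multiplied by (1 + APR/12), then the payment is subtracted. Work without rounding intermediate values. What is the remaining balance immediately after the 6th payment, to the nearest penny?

Monthly rate r = 19.6%/12 = 1.63333% = 0.0163333.
Each month: B ← B·(1+r) − £208.00.
Month 1: interest £44.10; balance after payment £2,536.10.
Month 2: interest £41.42; balance after payment £2,369.52.
Month 3: interest £38.70; balance after payment £2,200.23.
Month 4: interest £35.94; balance after payment £2,028.16.
Month 5: interest £33.13; balance after payment £1,853.29.
Month 6: interest £30.27; balance after payment £1,675.56.

£1,675.56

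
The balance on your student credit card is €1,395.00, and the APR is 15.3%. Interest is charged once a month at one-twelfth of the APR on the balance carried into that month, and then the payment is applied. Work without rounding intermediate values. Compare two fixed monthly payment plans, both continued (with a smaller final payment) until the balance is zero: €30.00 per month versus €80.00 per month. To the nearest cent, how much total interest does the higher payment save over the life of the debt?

€540.07

Monthly rate r = 15.3%/12 = 1.275% = 0.01275.
At €30.00/mo: n = ⌈−ln(1 − rB₀/P)/ln(1+r)⌉ = 71 payments (last €27.90); total interest = total paid − €1,395.00 = €732.90.
At €80.00/mo: 20 payments (last €67.83); total interest €192.83.
Interest saved = €732.90 − €192.83 = €540.07.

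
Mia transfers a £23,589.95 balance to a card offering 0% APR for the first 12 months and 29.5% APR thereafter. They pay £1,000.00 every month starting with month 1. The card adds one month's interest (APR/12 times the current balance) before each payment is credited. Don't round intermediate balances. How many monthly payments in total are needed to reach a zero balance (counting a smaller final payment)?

26 months

Promo months 1–12 at r₀ = 0%/12 = 0; months 13+ at r₁ = 29.5%/12 = 0.0245833.
After month 12 (no interest yet): B = £23,589.95 − 12·£1,000.00 = £11,589.95.
Then at r₁ with £1,000.00/mo: n₂ = −ln(1 − r₁·B/P)/ln(1+r₁) ≈ 13.81 → 14 more payments.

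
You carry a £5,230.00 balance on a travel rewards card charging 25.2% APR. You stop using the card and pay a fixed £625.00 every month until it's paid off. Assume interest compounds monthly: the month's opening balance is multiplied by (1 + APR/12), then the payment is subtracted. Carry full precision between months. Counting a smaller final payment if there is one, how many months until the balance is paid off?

Monthly rate r = 25.2%/12 = 2.1% = 0.021.
Recurrence: B ← B·(1+r) − £625.00.
Month 1: interest £109.83; balance after payment £4,714.83.
Month 2: interest £99.01; balance after payment £4,188.84.
Closed form: n = −ln(1 − rB₀/P)/ln(1+r) = −ln(0.82427)/ln(1.021) ≈ 9.299, so the balance reaches zero during payment 10.

10 months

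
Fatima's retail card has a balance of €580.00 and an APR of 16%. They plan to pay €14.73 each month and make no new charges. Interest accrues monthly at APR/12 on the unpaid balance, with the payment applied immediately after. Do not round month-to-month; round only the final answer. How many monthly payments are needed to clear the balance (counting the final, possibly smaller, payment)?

Monthly rate r = 16%/12 = 1.33333% = 0.0133333.
Recurrence: B ← B·(1+r) − €14.73.
Month 1: interest €7.73; balance after payment €573.00.
Month 2: interest €7.64; balance after payment €565.91.
Closed form: n = −ln(1 − rB₀/P)/ln(1+r) = −ln(0.47499)/ln(1.01333) ≈ 56.205, so the balance reaches zero during payment 57.

57 payments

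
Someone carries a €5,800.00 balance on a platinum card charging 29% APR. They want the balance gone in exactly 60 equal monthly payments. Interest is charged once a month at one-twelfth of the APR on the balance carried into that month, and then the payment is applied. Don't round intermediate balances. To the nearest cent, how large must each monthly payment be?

Monthly rate r = 29%/12 = 2.41667% = 0.0241667.
Level-payment amortization: P = B₀·r / (1 − (1+r)^(−n)) = 5800.00·0.0241667 / (1 − 1.02417^(−60)).
Denominator 1 − (1+r)^(−60) = 0.761349807.
P = 140.167 / 0.761349807 ≈ 184.10.

€184.10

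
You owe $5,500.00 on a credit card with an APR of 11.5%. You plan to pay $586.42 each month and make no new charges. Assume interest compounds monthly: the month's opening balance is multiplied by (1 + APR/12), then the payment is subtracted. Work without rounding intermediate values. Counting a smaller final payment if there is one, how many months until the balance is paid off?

Monthly rate r = 11.5%/12 = 0.958333% = 0.00958333.
Recurrence: B ← B·(1+r) − $586.42.
Month 1: interest $52.71; balance after payment $4,966.29.
Month 2: interest $47.59; balance after payment $4,427.46.
Closed form: n = −ln(1 − rB₀/P)/ln(1+r) = −ln(0.91012)/ln(1.00958) ≈ 9.875, so the balance reaches zero during payment 10.

10 months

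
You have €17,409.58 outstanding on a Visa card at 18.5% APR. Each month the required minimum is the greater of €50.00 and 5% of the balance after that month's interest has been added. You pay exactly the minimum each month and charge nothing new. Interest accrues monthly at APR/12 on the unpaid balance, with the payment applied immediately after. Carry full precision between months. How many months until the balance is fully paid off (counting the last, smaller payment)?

Monthly rate r = 18.5%/12 = 1.54167% = 0.0154167.
While 5% of the post-interest balance exceeds €50.00, each month B ← (B·(1+r))·(1 − 0.05), i.e. B shrinks by the factor (1+r)·0.95 = 0.96465.
This holds for months 1–80. Entering month 81 the balance is €977.73; 5% of the post-interest balance is now below €50.00, so the flat €50.00 minimum applies from here.
From month 81 a fixed €50.00 at rate r clears €977.73 in 24 more payments. Total: 80 + 24 = 104 months.

104 months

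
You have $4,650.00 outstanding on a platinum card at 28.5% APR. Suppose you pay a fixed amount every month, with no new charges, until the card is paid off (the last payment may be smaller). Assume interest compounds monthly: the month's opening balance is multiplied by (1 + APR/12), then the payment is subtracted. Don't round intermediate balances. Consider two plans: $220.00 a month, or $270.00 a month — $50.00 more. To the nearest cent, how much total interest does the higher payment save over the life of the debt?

$483.44

Monthly rate r = 28.5%/12 = 2.375% = 0.02375.
At $220.00/mo: n = ⌈−ln(1 − rB₀/P)/ln(1+r)⌉ = 30 payments (last $154.57); total interest = total paid − $4,650.00 = $1,884.57.
At $270.00/mo: 23 payments (last $111.13); total interest $1,401.13.
Interest saved = $1,884.57 − $1,401.13 = $483.44.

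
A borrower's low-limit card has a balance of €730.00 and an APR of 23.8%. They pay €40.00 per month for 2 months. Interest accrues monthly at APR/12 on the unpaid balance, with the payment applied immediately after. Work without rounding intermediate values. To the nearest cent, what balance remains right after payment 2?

€678.45

Monthly rate r = 23.8%/12 = 1.98333% = 0.0198333.
Each month: B ← B·(1+r) − €40.00.
Month 1: interest €14.48; balance after payment €704.48.
Month 2: interest €13.97; balance after payment €678.45.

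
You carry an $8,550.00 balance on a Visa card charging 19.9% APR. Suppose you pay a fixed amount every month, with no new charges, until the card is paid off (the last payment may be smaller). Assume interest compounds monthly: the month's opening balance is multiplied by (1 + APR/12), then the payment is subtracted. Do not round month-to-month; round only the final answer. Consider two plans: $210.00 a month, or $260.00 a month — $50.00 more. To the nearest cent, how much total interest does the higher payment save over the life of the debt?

$1,897.78

Monthly rate r = 19.9%/12 = 1.65833% = 0.0165833.
At $210.00/mo: n = ⌈−ln(1 − rB₀/P)/ln(1+r)⌉ = 69 payments (last $77.79); total interest = total paid − $8,550.00 = $5,807.79.
At $260.00/mo: 48 payments (last $240.01); total interest $3,910.01.
Interest saved = $5,807.79 − $3,910.01 = $1,897.78.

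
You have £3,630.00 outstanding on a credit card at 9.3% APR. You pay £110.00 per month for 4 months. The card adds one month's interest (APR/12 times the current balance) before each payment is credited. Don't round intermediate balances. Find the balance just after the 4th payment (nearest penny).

Monthly rate r = 9.3%/12 = 0.775% = 0.00775.
Each month: B ← B·(1+r) − £110.00.
Month 1: interest £28.13; balance after payment £3,548.13.
Month 2: interest £27.50; balance after payment £3,465.63.
Month 3: interest £26.86; balance after payment £3,382.49.
Month 4: interest £26.21; balance after payment £3,298.70.

£3,298.70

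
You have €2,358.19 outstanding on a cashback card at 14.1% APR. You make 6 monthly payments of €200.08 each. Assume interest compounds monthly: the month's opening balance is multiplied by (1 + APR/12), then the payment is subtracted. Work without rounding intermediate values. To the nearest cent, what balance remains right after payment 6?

Monthly rate r = 14.1%/12 = 1.175% = 0.01175.
Each month: B ← B·(1+r) − €200.08.
Month 1: interest €27.71; balance after payment €2,185.82.
Month 2: interest €25.68; balance after payment €2,011.42.
Month 3: interest €23.63; balance after payment €1,834.98.
Month 4: interest €21.56; balance after payment €1,656.46.
Month 5: interest €19.46; balance after payment €1,475.84.
Month 6: interest €17.34; balance after payment €1,293.10.

€1,293.10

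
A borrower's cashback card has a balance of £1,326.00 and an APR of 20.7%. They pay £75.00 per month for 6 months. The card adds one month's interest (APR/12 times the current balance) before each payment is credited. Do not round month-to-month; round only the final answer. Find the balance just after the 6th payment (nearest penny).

£999.44

Monthly rate r = 20.7%/12 = 1.725% = 0.01725.
Each month: B ← B·(1+r) − £75.00.
Month 1: interest £22.87; balance after payment £1,273.87.
Month 2: interest £21.97; balance after payment £1,220.85.
Month 3: interest £21.06; balance after payment £1,166.91.
Month 4: interest £20.13; balance after payment £1,112.04.
Month 5: interest £19.18; balance after payment £1,056.22.
Month 6: interest £18.22; balance after payment £999.44.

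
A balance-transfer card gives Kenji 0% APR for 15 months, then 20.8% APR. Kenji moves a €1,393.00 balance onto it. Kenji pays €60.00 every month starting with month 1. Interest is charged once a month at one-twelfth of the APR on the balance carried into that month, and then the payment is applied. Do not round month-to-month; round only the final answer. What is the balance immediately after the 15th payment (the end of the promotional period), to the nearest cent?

Promo months 1–15 at r₀ = 0%/12 = 0; months 16+ at r₁ = 20.8%/12 = 0.0173333.
After month 15 (no interest yet): B = €1,393.00 − 15·€60.00 = €493.00.

€493.00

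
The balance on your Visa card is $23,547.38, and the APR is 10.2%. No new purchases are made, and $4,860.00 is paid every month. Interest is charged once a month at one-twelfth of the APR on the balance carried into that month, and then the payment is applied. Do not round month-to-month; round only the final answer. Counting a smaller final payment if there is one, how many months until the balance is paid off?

5 payments

Monthly rate r = 10.2%/12 = 0.85% = 0.0085.
Recurrence: B ← B·(1+r) − $4,860.00.
Month 1: interest $200.15; balance after payment $18,887.53.
Month 2: interest $160.54; balance after payment $14,188.08.
Month 3: interest $120.60; balance after payment $9,448.68.
Month 4: interest $80.31; balance after payment $4,668.99.
Month 5: interest $39.69; balance after payment $0.00.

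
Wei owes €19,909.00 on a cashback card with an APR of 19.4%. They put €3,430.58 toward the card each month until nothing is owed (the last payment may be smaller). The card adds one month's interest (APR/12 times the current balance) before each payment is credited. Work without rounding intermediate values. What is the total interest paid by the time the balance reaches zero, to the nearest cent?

Monthly rate r = 19.4%/12 = 1.61667% = 0.0161667.
Payoff takes n = ⌈−ln(1 − rB₀/P)/ln(1+r)⌉ = ⌈6.143⌉ = 7 payments; the last is €494.24.
Total paid = 6·€3,430.58 + €494.24 = €21,077.72.
Total interest = total paid − principal = €21,077.72 − €19,909.00 = €1,168.72.

€1,168.72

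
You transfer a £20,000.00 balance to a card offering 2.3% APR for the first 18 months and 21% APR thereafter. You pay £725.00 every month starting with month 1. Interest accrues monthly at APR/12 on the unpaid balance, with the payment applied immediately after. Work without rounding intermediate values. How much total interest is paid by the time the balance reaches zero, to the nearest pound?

£1,319

Promo months 1–18 at r₀ = 2.3%/12 = 0.00191667; months 19+ at r₁ = 21%/12 = 0.0175.
After month 18: iterate B ← B·(1+r₀) − £725.00 for 18 months → £7,436.56.
Then at r₁ with £725.00/mo: n₂ = −ln(1 − r₁·B/P)/ln(1+r₁) ≈ 11.40 → 12 more payments.
Total paid = 29·£725.00 + £294.47 = £21,319.47; interest = £21,319.47 − £20,000.00 = £1,319.47.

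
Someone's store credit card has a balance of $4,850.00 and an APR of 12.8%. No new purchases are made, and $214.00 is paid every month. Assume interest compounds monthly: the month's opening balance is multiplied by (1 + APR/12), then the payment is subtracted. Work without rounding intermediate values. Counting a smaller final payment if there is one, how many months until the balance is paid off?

Monthly rate r = 12.8%/12 = 1.06667% = 0.0106667.
Recurrence: B ← B·(1+r) − $214.00.
Month 1: interest $51.73; balance after payment $4,687.73.
Month 2: interest $50.00; balance after payment $4,523.74.
Closed form: n = −ln(1 − rB₀/P)/ln(1+r) = −ln(0.75826)/ln(1.01067) ≈ 26.082, so the balance reaches zero during payment 27.

27 months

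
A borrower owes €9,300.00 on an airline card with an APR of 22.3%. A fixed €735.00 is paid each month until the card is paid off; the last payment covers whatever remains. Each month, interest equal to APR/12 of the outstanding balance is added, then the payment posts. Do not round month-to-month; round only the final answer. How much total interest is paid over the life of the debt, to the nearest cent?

€1,401.96

Monthly rate r = 22.3%/12 = 1.85833% = 0.0185833.
Payoff takes n = ⌈−ln(1 − rB₀/P)/ln(1+r)⌉ = ⌈14.558⌉ = 15 payments; the last is €411.96.
Total paid = 14·€735.00 + €411.96 = €10,701.96.
Total interest = total paid − principal = €10,701.96 − €9,300.00 = €1,401.96.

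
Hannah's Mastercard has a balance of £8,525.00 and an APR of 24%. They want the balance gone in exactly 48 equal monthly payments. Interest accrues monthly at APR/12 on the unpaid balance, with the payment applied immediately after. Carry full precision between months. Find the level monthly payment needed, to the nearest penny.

£277.93

Monthly rate r = 24%/12 = 2% = 0.02.
Level-payment amortization: P = B₀·r / (1 − (1+r)^(−n)) = 8525.00·0.02 / (1 − 1.02^(−48)).
Denominator 1 − (1+r)^(−48) = 0.613462391.
P = 170.5 / 0.613462391 ≈ 277.93.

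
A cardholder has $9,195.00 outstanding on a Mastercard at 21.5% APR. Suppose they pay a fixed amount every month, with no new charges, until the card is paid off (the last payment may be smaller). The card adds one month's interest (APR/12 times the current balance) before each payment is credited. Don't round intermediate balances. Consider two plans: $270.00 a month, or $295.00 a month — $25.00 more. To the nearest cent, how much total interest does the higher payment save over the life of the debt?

Monthly rate r = 21.5%/12 = 1.79167% = 0.0179167.
At $270.00/mo: n = ⌈−ln(1 − rB₀/P)/ln(1+r)⌉ = 54 payments (last $12.99); total interest = total paid − $9,195.00 = $5,127.99.
At $295.00/mo: 47 payments (last $10.07); total interest $4,385.07.
Interest saved = $5,127.99 − $4,385.07 = $742.92.

$742.92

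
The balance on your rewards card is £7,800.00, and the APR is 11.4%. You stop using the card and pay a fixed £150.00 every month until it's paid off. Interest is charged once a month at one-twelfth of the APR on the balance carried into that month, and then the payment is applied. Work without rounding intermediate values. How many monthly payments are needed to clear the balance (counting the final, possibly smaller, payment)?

Monthly rate r = 11.4%/12 = 0.95% = 0.0095.
Recurrence: B ← B·(1+r) − £150.00.
Month 1: interest £74.10; balance after payment £7,724.10.
Month 2: interest £73.38; balance after payment £7,647.48.
Closed form: n = −ln(1 − rB₀/P)/ln(1+r) = −ln(0.506)/ln(1.0095) ≈ 72.047, so the balance reaches zero during payment 73.

73 payments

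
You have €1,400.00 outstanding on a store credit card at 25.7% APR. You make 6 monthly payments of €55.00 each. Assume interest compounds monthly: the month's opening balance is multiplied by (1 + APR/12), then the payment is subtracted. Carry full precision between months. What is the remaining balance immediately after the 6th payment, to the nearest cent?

Monthly rate r = 25.7%/12 = 2.14167% = 0.0214167.
Each month: B ← B·(1+r) − €55.00.
Month 1: interest €29.98; balance after payment €1,374.98.
Month 2: interest €29.45; balance after payment €1,349.43.
Month 3: interest €28.90; balance after payment €1,323.33.
Month 4: interest €28.34; balance after payment €1,296.67.
Month 5: interest €27.77; balance after payment €1,269.44.
Month 6: interest €27.19; balance after payment €1,241.63.

€1,241.63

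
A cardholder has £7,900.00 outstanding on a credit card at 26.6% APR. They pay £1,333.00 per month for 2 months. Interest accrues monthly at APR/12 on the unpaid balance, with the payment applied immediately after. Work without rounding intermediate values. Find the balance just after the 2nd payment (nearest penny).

Monthly rate r = 26.6%/12 = 2.21667% = 0.0221667.
Each month: B ← B·(1+r) − £1,333.00.
Month 1: interest £175.12; balance after payment £6,742.12.
Month 2: interest £149.45; balance after payment £5,558.57.

£5,558.57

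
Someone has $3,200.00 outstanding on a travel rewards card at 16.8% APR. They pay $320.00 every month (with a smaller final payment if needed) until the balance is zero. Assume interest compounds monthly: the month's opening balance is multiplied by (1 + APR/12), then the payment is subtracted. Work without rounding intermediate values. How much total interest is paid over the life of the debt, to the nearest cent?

Monthly rate r = 16.8%/12 = 1.4% = 0.014.
Payoff takes n = ⌈−ln(1 − rB₀/P)/ln(1+r)⌉ = ⌈10.848⌉ = 11 payments; the last is $271.74.
Total paid = 10·$320.00 + $271.74 = $3,471.74.
Total interest = total paid − principal = $3,471.74 − $3,200.00 = $271.74.

$271.74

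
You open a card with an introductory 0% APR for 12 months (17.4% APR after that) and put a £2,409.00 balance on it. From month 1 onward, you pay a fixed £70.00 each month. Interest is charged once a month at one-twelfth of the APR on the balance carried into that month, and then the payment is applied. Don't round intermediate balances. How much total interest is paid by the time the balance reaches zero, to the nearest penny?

Promo months 1–12 at r₀ = 0%/12 = 0; months 13+ at r₁ = 17.4%/12 = 0.0145.
After month 12 (no interest yet): B = £2,409.00 − 12·£70.00 = £1,569.00.
Then at r₁ with £70.00/mo: n₂ = −ln(1 − r₁·B/P)/ln(1+r₁) ≈ 27.30 → 28 more payments.
Total paid = 39·£70.00 + £21.33 = £2,751.33; interest = £2,751.33 − £2,409.00 = £342.33.

£342.33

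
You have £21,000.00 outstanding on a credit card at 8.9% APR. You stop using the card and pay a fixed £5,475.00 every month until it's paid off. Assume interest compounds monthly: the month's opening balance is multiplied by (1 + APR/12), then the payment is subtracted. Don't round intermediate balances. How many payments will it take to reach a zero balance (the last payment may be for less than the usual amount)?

Monthly rate r = 8.9%/12 = 0.741667% = 0.00741667.
Recurrence: B ← B·(1+r) − £5,475.00.
Month 1: interest £155.75; balance after payment £15,680.75.
Month 2: interest £116.30; balance after payment £10,322.05.
Month 3: interest £76.56; balance after payment £4,923.60.
Month 4: interest £36.52; balance after payment £0.00.

4 months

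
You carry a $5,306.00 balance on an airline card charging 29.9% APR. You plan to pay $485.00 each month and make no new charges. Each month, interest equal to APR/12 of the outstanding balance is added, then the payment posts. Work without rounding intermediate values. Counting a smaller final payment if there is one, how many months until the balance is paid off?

13 months

Monthly rate r = 29.9%/12 = 2.49167% = 0.0249167.
Recurrence: B ← B·(1+r) − $485.00.
Month 1: interest $132.21; balance after payment $4,953.21.
Month 2: interest $123.42; balance after payment $4,591.63.
Closed form: n = −ln(1 − rB₀/P)/ln(1+r) = −ln(0.72741)/ln(1.02492) ≈ 12.932, so the balance reaches zero during payment 13.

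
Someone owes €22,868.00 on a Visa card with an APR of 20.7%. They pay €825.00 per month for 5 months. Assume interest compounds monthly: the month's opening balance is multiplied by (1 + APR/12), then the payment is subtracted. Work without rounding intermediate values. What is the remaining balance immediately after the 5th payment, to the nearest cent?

Monthly rate r = 20.7%/12 = 1.725% = 0.01725.
Each month: B ← B·(1+r) − €825.00.
Month 1: interest €394.47; balance after payment €22,437.47.
Month 2: interest €387.05; balance after payment €21,999.52.
Month 3: interest €379.49; balance after payment €21,554.01.
Month 4: interest €371.81; balance after payment €21,100.82.
Month 5: interest €363.99; balance after payment €20,639.81.

€20,639.81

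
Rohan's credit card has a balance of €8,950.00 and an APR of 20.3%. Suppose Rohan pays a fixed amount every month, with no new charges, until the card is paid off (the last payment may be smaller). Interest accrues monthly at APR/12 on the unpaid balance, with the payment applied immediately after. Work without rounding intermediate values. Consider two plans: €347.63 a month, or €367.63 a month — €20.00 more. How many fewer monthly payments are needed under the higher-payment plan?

3 fewer payments

Monthly rate r = 20.3%/12 = 1.69167% = 0.0169167.
At €347.63/mo: n = ⌈−ln(1 − rB₀/P)/ln(1+r)⌉ = 35 payments (last €31.67); total interest = total paid − €8,950.00 = €2,901.09.
At €367.63/mo: 32 payments (last €235.71); total interest €2,682.24.
Payments saved = 35 − 32 = 3.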